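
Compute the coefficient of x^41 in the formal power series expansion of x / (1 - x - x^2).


Let f(x) = sum_{k>=0} a_k x^k. Multiplying f(x) * (1 - x - x^2) = x and matching coefficients gives a_0 = 0, a_1 = 1, and a_k = a_{k-1} + a_{k-2} for k >= 2. These are the Fibonacci numbers F_k.
Iterating from F_0 = 0, F_1 = 1:
F_0=0, F_1=1, F_2=1, F_3=2, F_4=3, F_5=5, F_6=8, F_7=13, F_8=21, F_9=34, ...
F_41 = 165580141.

165580141


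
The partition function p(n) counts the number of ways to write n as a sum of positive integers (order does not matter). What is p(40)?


Using the generating function prod_{k>=1} 1/(1-x^k), we compute p(40).
By dynamic programming over parts 1 through 40:
p(40) = 37338

37338


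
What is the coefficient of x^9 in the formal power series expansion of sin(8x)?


The Maclaurin series is sin(t) = sum_{k>=0} (-1)^k t^(2k+1) / (2k+1)!, so substituting t = 8x, only odd powers of x are nonzero, with coefficient of x^(2k+1) equal to (-1)^k 8^(2k+1) / (2k+1)!.
Write 9 = 2*4 + 1, giving the coefficient (-1)^4 * 8^9 / 9! = 134217728/362880 = 1048576/2835.

1048576/2835


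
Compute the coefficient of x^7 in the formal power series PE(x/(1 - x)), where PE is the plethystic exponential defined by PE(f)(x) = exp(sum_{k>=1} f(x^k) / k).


For f(x) = x/(1 - x) we have
sum_{k>=1} f(x^k) / k = sum_{k>=1} (1/k) * x^k / (1 - x^k) = sum_{k, m >= 1} x^(k m) / k,
which after exponentiating simplifies to
PE(x/(1 - x)) = prod_{k>=1} 1 / (1 - x^k).
This is the generating function for the partition function p(n), so the coefficient of x^7 is p(7).
Computing p(7) by dynamic programming over parts 1, 2, ..., 7: p(7) = 15.

15


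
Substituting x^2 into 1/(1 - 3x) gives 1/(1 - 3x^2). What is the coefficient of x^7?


Since 1/(1 - 3x^2) only has even powers of x,
the coefficient of x^7 (odd) is 0.

0


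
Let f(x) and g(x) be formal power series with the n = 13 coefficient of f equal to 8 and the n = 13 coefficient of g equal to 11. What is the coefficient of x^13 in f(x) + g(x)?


Addition of formal power series is termwise.
The coefficient of x^13 in f + g = 8 + 11
= 19

19


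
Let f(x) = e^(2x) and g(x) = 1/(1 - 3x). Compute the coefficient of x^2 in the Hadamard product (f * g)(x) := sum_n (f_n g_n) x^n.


Expanding: f_k = 2^k/k! (from e^(2x)) and g_k = 3^k (from 1/(1 - 3x)). So the Hadamard coefficient (f * g)_k = 2^k 3^k / k! = (6)^k / k!.
For k = 2: 6^2/2! = 36/2 = 18.

18


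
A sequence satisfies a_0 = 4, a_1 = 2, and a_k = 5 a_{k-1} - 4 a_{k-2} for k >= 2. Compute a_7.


The characteristic equation is t^2 - 5 t + 4 = 0, with roots r_1 = 4 and r_2 = 1 (so c_1 = r_1 + r_2, c_2 = -r_1 r_2 as required).
One can use the closed form a_n = A r_1^n + B r_2^n, but direct iteration is more reliable:
a_0 = 4, a_1 = 2, a_2 = -6, a_3 = -38, a_4 = -166, a_5 = -678, a_6 = -2726, a_7 = -10918.
So a_7 = -10918.

-10918


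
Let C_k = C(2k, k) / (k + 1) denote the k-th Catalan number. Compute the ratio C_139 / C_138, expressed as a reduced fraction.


Using C_k = (2k)! / (k! (k+1)!), the ratio C_{k+1}/C_k simplifies to
C_{k+1}/C_k = [(2k+2)! / ((k+1)! (k+2)!)] * [k! (k+1)! / (2k)!]
 = (2k+2)(2k+1) / ((k+1)(k+2)) = 2(2k+1) / (k+2).
For k = 138: 2(2*138 + 1) / (138 + 2) = 554/140 = 277/70.

277/70


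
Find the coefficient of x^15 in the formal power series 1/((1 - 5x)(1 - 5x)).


By partial fractions or Cauchy convolution:
The coefficient equals sum_{k=0}^{15} 5^k * 5^(15-k).
= 488281250000

488281250000


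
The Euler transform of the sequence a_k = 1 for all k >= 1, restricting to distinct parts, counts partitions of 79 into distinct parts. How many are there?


Partitions of 79 into distinct parts can be computed via generating function.
Product (1+x)(1+x^2)(1+x^3)...
The coefficient of x^79 = 70488

70488


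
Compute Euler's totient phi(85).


phi(n) counts integers in [1, n] coprime to n. Using the multiplicative formula phi(n) = n * prod_{p | n} (1 - 1/p):
85 = 5 * 17, so
phi(85) = 85 * (1 - 1/5) * (1 - 1/17) = 64.

64


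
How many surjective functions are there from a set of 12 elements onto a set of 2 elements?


By inclusion-exclusion on which target elements are missed, the number of surjections from an n-set onto a k-set is
surj(n, k) = sum_{j=0}^{k} (-1)^j C(k, j) (k - j)^n.
Equivalently surj(n, k) = k! * S(n, k), where S(n, k) is the Stirling number of the second kind.
For n = 12, k = 2:
S(12, 2) = 2047, so
surj = 2! * 2047 = 2 * 2047 = 4094.

4094


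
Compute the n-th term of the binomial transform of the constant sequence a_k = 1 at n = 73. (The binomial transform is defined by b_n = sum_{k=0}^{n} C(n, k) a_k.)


With a_k = 1 for all k, b_n = sum_{k=0}^{n} C(n, k) = 2^n by the binomial theorem.
For n = 73: 2^73 = 9444732965739290427392.

9444732965739290427392


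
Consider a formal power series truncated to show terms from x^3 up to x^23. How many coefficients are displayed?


From x^3 to x^23 inclusive, the count is 23 - 3 + 1 = 21.

21


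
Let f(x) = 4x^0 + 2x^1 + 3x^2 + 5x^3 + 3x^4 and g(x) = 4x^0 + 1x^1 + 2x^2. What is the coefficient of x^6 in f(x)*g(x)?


Cauchy product at x^6:
3*2
= 6

6


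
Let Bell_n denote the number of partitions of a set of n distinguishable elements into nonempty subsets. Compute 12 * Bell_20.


Bell_20 can be computed from the Bell triangle or from Dobinski's identity Bell_n = (1/e) * sum_{k>=0} k^n / k!.
Computing Bell_20 = 51724158235372.
Then 12 * 51724158235372 = 620689898824464.

620689898824464


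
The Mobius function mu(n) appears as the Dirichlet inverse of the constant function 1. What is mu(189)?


189 has a squared prime factor, so mu(189) = 0.
Factorization reveals a repeated prime.

0


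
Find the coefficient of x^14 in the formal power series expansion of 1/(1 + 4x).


Write 1/(1 + c x) = 1/(1 - (-c) x) and apply the geometric-series identity
1/(1 - y) = sum_{k>=0} y^k to get 1/(1 + c x) = sum_{k>=0} (-c)^k x^k.
So the coefficient of x^k is (-c)^k = (-1)^k * c^k.
Here c = 4 and k = 14:
(-4)^14 = 1 * 268435456 = 268435456

268435456


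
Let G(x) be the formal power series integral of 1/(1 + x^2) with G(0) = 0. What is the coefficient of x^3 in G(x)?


1/(1 + x^2) = sum_{j>=0} (-1)^j x^(2j). Integrating termwise with G(0) = 0:
G(x) = sum_{j>=0} (-1)^j x^(2j+1) / (2j+1) = arctan(x).
Only odd powers are nonzero. For x^3 write 3 = 2*1 + 1, giving
(-1)^1 / 3 = -1/3 = -1/3.

-1/3


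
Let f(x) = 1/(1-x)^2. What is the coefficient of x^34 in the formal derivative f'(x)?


Differentiate: d/dx [ 1/(1-x)^r ] = r / (1-x)^(r+1).
Here r = 2, so f'(x) = 2 / (1-x)^3.
The expansion of 1/(1-x)^(r+1) has coefficient of x^n equal to C(n+r, r).
So the coefficient of x^34 in f'(x) is
2 * C(36, 2) = 2 * 630 = 1260

1260


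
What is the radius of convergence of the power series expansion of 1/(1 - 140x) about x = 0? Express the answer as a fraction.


Expanding 1/(1 - 140x) = sum_{k>=0} 140^k x^k, the series converges when |140x| < 1, i.e., |x| < 1/140.
So the radius of convergence is 1/140 = 1/140.

1/140


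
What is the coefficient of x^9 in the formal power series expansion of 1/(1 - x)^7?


The expansion 1/(1 - x)^r = sum_{k>=0} C(k + r - 1, r - 1) x^k follows from the multiset / negative-binomial theorem (or from repeated differentiation of the geometric series).
For r = 7 and k = 9:
C(15, 6) = 1307674368000 / (720 * 362880) = 5005.

5005


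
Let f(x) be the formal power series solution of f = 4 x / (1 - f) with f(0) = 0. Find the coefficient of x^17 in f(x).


Apply Lagrange inversion: f = 4 x * phi(f) with phi(t) = 1/(1 - t), so
[x^n] f = 4^n * (1/n) [t^(n-1)] phi(t)^n = 4^n * (1/n) [t^(n-1)] (1 - t)^(-n) = 4^n * (1/n) C(2n - 2, n - 1) = 4^n * C_{n-1}.
For n = 17: C_16 = C(32, 16) / 17 = 601080390/17 = 35357670.
With the 4^17 = 17179869184 factor, the coefficient is 17179869184 * 35357670 = 607440145251041280.

607440145251041280


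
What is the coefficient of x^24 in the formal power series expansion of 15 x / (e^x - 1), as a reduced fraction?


The exponential generating function for Bernoulli numbers is
x / (e^x - 1) = sum_{k>=0} B_k x^k / k!.
So the coefficient of x^24 in 15 x / (e^x - 1) is 15 B_24 / 24!.
Computing: B_24 = -236364091/2730, 24! = 620448401733239439360000, giving
15 * -236364091/2730 / 620448401733239439360000 = -236364091/112921609115449577963520000.

-236364091/112921609115449577963520000


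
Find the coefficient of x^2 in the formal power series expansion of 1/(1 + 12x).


Write 1/(1 + c x) = 1/(1 - (-c) x) and apply the geometric-series identity
1/(1 - y) = sum_{k>=0} y^k to get 1/(1 + c x) = sum_{k>=0} (-c)^k x^k.
So the coefficient of x^k is (-c)^k = (-1)^k * c^k.
Here c = 12 and k = 2:
(-12)^2 = 1 * 144 = 144

144


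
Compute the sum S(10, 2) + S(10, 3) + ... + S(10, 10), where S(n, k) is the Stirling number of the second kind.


By definition, S(n, k) counts partitions of an n-set into exactly k nonempty blocks.
Computing row n = 10 for k = 2..10:
S(10, k): 511, 9330, 34105, 42525, 22827, 5880, 750, 45, 1
Sum = 115974.

115974


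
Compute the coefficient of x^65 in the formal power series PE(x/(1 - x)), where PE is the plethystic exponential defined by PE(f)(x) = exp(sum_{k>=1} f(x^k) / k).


For f(x) = x/(1 - x) we have
sum_{k>=1} f(x^k) / k = sum_{k>=1} (1/k) * x^k / (1 - x^k) = sum_{k, m >= 1} x^(k m) / k,
which after exponentiating simplifies to
PE(x/(1 - x)) = prod_{k>=1} 1 / (1 - x^k).
This is the generating function for the partition function p(n), so the coefficient of x^65 is p(65).
Computing p(65) by dynamic programming over parts 1, 2, ..., 65: p(65) = 2012558.

2012558


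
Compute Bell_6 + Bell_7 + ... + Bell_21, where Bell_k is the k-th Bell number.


Recall Bell_k counts set partitions of a k-set (with Bell_0 = 1 by convention).
Bell_6 through Bell_21: 203, 877, 4140, 21147, 115975, 678570, 4213597, 27644437, 190899322, 1382958545, 10480142147, 82864869804, 682076806159, 5832742205057, 51724158235372, 474869816156751
Sum = 203 + 877 + 4140 + 21147 + 115975 + 678570 + 4213597 + 27644437 + 190899322 + 1382958545 + 10480142147 + 82864869804 + 682076806159 + 5832742205057 + 51724158235372 + 474869816156751 = 533203744952103.

533203744952103


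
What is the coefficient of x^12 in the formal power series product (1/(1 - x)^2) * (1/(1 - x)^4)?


Combine the factors: (1/(1 - x)^2) * (1/(1 - x)^4) = 1/(1 - x)^6.
Then use 1/(1 - x)^r = sum_{k>=0} C(k + r - 1, r - 1) x^k with r = 6 and k = 12:
C(17, 5) = 6188.

6188


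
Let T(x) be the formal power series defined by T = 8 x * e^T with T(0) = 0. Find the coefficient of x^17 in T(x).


Apply the Lagrange inversion formula: if T = 8 x * phi(T) with phi(t) = e^t, then
[x^n] T = 8^n * (1/n) [t^(n-1)] phi(t)^n = 8^n * (1/n) [t^(n-1)] e^(n t) = 8^n * (1/n) * n^(n-1) / (n-1)! = 8^n * n^(n-1) / n!.
When c = 1 this is the Cayley count of rooted labeled trees on n vertices, divided by n!.
For n = 17: 8^17 * 17^16 / 17! = 2251799813685248 * 48661191875666868481/355687428096000 = 196704214296818916062708891648/638512875.

196704214296818916062708891648/638512875


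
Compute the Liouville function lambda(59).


The Liouville function is lambda(k) = (-1)^Omega(k), where Omega(k) counts the prime factors of k with multiplicity.
Factoring: 59 = 59, so Omega(59) = 1.
lambda(59) = (-1)^1 = -1.

-1


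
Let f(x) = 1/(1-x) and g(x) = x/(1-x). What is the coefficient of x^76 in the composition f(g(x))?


First simplify the composition: f(g(x)) = 1/(1 - x/(1-x)) = (1-x)/((1-x) - x) = (1-x)/(1-2x).
Now extract the coefficient. Write (1-x)/(1-2x) = 1/(1-2x) - x/(1-2x).
The coefficient of x^n in 1/(1-2x) is 2^n, and in x/(1-2x) is 2^(n-1) (for n >= 1).
So the coefficient of x^76 is 2^76 - 2^75 = 75557863725914323419136 - 37778931862957161709568 = 37778931862957161709568.

37778931862957161709568


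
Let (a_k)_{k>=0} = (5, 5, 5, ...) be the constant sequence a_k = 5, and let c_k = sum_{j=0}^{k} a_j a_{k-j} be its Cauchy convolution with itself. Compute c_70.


Since a_j = 5 for all j >= 0, the convolution sum becomes
c_k = sum_{j=0}^{k} 5 * 5 = 25 * (k + 1).
Equivalently, the generating function of (a_k) is 5/(1 - x) and its square is 25/(1 - x)^2 = sum_{k>=0} 25(k + 1) x^k.
For k = 70: 25 * 71 = 1775.

1775


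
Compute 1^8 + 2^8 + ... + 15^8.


This power sum has a closed form given by Faulhaber's formula
sum_{k=1}^{m} k^p = (1 / (p + 1)) * sum_{j=0}^{p} C(p + 1, j) B_j m^(p + 1 - j),
but for small m direct computation is fastest:
1 + 256 + 6561 + 65536 + 390625 + 1679616 + 5764801 + 16777216 + 43046721 + 100000000 + 214358881 + 429981696 + 815730721 + 1475789056 + 2562890625 = 5666482312.

5666482312


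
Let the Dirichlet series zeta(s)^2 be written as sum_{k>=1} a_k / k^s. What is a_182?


The Dirichlet convolution of the constant function 1 with itself gives (1 * 1)(k) = sum_{d | k} 1 = d(k), the number of positive divisors of k.
Since zeta(s) = sum_{k>=1} 1/k^s, we have zeta(s)^2 = sum_{k>=1} d(k)/k^s, so a_k = d(k).
For k = 182: the divisors are 1, 2, 7, 13, 14, 26, 91, 182.
Count = 8.

8


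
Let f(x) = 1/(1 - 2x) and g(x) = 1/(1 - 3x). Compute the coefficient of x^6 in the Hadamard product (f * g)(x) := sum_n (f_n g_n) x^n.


f has coefficients f_k = 2^k and g has coefficients g_k = 3^k, so the Hadamard product has coefficient (f*g)_k = 2^k * 3^k = 6^k.
For k = 6: 6^6 = 46656.

46656


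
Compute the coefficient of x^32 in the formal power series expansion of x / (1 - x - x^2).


Let f(x) = sum_{k>=0} a_k x^k. Multiplying f(x) * (1 - x - x^2) = x and matching coefficients gives a_0 = 0, a_1 = 1, and a_k = a_{k-1} + a_{k-2} for k >= 2. These are the Fibonacci numbers F_k.
Iterating from F_0 = 0, F_1 = 1:
F_0=0, F_1=1, F_2=1, F_3=2, F_4=3, F_5=5, F_6=8, F_7=13, F_8=21, F_9=34, ...
F_32 = 2178309.

2178309


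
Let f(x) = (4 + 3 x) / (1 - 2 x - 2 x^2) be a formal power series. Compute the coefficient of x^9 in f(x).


Write f(x) = sum_{k>=0} a_k x^k. Multiplying both sides by 1 - 2 x - 2 x^2 gives
(1 - 2 x - 2 x^2) sum_{k>=0} a_k x^k = 4 + 3 x.
Matching coefficients:
 x^0: a_0 = 4
 x^1: a_1 - 2 a_0 = 3  =>  a_1 = 2*4 + 3 = 11
 x^k (k >= 2): a_k = 2 a_{k-1} + 2 a_{k-2}.
Iterating: a_2 = 30, a_3 = 82, a_4 = 224, a_5 = 612, a_6 = 1672, a_7 = 4568, a_8 = 12480, a_9 = 34096.
So the coefficient of x^9 is 34096.

34096


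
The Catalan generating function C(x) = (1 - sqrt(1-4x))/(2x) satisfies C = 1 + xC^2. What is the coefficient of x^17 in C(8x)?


Substituting x -> 8x scales the n-th coefficient by 8^n, so [x^17] C(8x) = 8^17 * C_17.
C_17 = C(2*17, 17)/(18) = 2333606220/18 = 129644790.
So 8^17 * 129644790 = 2251799813685248 * 129644790 = 291934113967263103057920.

291934113967263103057920


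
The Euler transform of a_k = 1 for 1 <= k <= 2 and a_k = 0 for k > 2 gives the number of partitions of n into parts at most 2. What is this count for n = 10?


Partitions of 10 into parts at most 2:
Using generating function (1-x)^(-1)(1-x^2)^(-1),
the coefficient of x^10 = 6

6


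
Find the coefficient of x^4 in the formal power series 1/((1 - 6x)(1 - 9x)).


By partial fractions or Cauchy convolution:
The coefficient equals sum_{k=0}^{4} 6^k * 9^(4-k).
= 17091

17091


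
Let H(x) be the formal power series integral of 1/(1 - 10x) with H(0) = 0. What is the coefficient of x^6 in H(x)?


1/(1 - 10x) = sum_{k>=0} 10^k x^k. Integrating termwise with H(0) = 0:
H(x) = sum_{k>=0} 10^k x^(k+1) / (k+1) = sum_{m>=1} 10^(m-1) x^m / m.
For m = 6: 10^5/6 = 100000/6 = 50000/3.

50000/3


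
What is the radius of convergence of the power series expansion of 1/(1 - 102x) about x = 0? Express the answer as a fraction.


Expanding 1/(1 - 102x) = sum_{k>=0} 102^k x^k, the series converges when |102x| < 1, i.e., |x| < 1/102.
So the radius of convergence is 1/102 = 1/102.

1/102


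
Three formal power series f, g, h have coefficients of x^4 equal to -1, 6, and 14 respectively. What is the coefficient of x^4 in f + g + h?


Series addition is componentwise:
-1 + 6 + 14
= 19

19


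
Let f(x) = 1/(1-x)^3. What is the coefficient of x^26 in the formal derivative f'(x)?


Differentiate: d/dx [ 1/(1-x)^r ] = r / (1-x)^(r+1).
Here r = 3, so f'(x) = 3 / (1-x)^4.
The expansion of 1/(1-x)^(r+1) has coefficient of x^n equal to C(n+r, r).
So the coefficient of x^26 in f'(x) is
3 * C(29, 3) = 3 * 3654 = 10962

10962


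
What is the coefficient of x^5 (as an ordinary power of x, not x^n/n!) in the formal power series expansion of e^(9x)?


The exponential series is e^y = sum_{k>=0} y^k / k!. Substituting y = 9x gives
e^(9x) = sum_{k>=0} 9^k x^k / k!.
So the coefficient of x^n is a^n/n! with a = 9, n = 5:
9^5 / 5! = 59049/120 = 19683/40

19683/40


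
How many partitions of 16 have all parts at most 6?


Using the generating function (1-x)^(-1)(1-x^2)^(-1)...(1-x^6)^(-1),
the coefficient of x^16 counts these restricted partitions.
Result = 136

136


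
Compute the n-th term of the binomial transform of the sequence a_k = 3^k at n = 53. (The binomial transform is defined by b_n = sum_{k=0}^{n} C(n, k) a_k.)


With a_k = 3^k, b_n = sum_{k=0}^{n} C(n, k) 3^k = (1 + 3)^n by the binomial theorem.
For n = 53: (1 + 3)^53 = 4^53 = 81129638414606681695789005144064.

81129638414606681695789005144064


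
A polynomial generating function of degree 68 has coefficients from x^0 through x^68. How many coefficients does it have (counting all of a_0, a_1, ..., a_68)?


A polynomial of degree 68 takes the form a_0 + a_1 x + ... + a_68 x^68.
The number of coefficients is 68 + 1 = 69.

69


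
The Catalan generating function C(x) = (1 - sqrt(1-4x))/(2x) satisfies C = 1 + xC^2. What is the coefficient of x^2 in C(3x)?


Substituting x -> 3x scales the n-th coefficient by 3^n, so [x^2] C(3x) = 3^2 * C_2.
C_2 = C(2*2, 2)/(3) = 6/3 = 2.
So 3^2 * 2 = 9 * 2 = 18.

18


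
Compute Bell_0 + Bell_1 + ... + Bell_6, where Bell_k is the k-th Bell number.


Recall Bell_k counts set partitions of a k-set (with Bell_0 = 1 by convention).
Bell_0 through Bell_6: 1, 1, 2, 5, 15, 52, 203
Sum = 1 + 1 + 2 + 5 + 15 + 52 + 203 = 279.

279


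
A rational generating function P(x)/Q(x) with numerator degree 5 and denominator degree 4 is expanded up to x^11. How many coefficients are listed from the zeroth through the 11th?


Expanding up to x^11 gives the coefficients for x^0, x^1, ..., x^11.
That is 11 + 1 = 12 coefficients in total.

12


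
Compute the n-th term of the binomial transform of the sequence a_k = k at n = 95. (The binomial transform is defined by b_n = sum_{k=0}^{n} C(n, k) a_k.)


With a_k = k, b_n = sum_{k=0}^{n} C(n, k) k. Using k * C(n, k) = n * C(n-1, k-1) gives b_n = n * sum_{k>=1} C(n-1, k-1) = n * 2^(n-1).
For n = 95: 95 * 2^94 = 95 * 19807040628566084398385987584 = 1881668859713778017846668820480.

1881668859713778017846668820480


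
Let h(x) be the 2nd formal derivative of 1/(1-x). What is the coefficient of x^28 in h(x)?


Differentiating 2 times: d^2/dx^2 [1/(1-x)] = 2!/(1-x)^3.
The expansion 1/(1-x)^3 = sum_{k>=0} C(k+2, 2) x^k, so the coefficient of x^n in 2!/(1-x)^3 is 2! * C(n+2, 2).
For n = 28: 2 * C(30, 2) = 2 * 435 = 870

870


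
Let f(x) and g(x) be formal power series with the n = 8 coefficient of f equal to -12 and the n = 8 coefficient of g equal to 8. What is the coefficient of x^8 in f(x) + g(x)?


Addition of formal power series is termwise.
The coefficient of x^8 in f + g = -12 + 8
= -4

-4


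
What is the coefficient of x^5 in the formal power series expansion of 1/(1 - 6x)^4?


The general identity 1/(1 - c x)^r = sum_{k>=0} c^k C(k + r - 1, r - 1) x^k follows by substituting y = c x into 1/(1 - y)^r = sum_{k>=0} C(k + r - 1, r - 1) y^k.
For c = 6, r = 4, k = 5:
6^5 * C(8, 3) = 7776 * 56 = 435456.

435456


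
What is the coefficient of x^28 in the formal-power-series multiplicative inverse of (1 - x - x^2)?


Let the inverse be f(x) = sum_{k>=0} a_k x^k. From f(x) * (1 - x - x^2) = 1 and matching coefficients:
 x^0: a_0 = 1.
 x^1: a_1 - a_0 = 0, so a_1 = 1.
 x^k (k >= 2): a_k - a_{k-1} - a_{k-2} = 0, i.e. a_k = a_{k-1} + a_{k-2}.
This is the Fibonacci-type recurrence shifted so that a_0 = a_1 = 1.
Iterating: a_0=1, a_1=1, a_2=2, a_3=3, a_4=5, a_5=8, a_6=13, a_7=21, a_8=34, a_9=55, ...
a_28 = 514229.

514229


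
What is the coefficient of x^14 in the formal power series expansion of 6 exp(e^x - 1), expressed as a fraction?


exp(e^x - 1) is the exponential generating function for the Bell numbers Bell_k: exp(e^x - 1) = sum_{k>=0} Bell_k x^k / k!.
So the coefficient of x^14 in 6 exp(e^x - 1) is 6 Bell_14 / 14!.
Computing: Bell_14 = 190899322 and 14! = 87178291200, giving
6 * 190899322/87178291200 = 95449661/7264857600.

95449661/7264857600


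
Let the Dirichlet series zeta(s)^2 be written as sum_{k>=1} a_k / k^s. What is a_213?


The Dirichlet convolution of the constant function 1 with itself gives (1 * 1)(k) = sum_{d | k} 1 = d(k), the number of positive divisors of k.
Since zeta(s) = sum_{k>=1} 1/k^s, we have zeta(s)^2 = sum_{k>=1} d(k)/k^s, so a_k = d(k).
For k = 213: the divisors are 1, 3, 71, 213.
Count = 4.

4


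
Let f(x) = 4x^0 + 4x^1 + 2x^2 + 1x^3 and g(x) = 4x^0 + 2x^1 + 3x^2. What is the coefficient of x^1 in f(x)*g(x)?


Cauchy product at x^1:
4*2 + 4*4
= 24

24


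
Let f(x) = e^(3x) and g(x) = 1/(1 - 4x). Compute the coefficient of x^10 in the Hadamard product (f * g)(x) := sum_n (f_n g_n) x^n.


Expanding: f_k = 3^k/k! (from e^(3x)) and g_k = 4^k (from 1/(1 - 4x)). So the Hadamard coefficient (f * g)_k = 3^k 4^k / k! = (12)^k / k!.
For k = 10: 12^10/10! = 61917364224/3628800 = 2985984/175.

2985984/175


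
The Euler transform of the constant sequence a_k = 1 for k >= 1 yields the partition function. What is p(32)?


The Euler transform converts the sequence a_k = 1 into the number of integer partitions.
Using the recurrence or dynamic programming:
p(32) = 8349

8349


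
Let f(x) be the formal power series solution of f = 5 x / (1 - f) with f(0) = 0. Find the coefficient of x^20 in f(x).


Apply Lagrange inversion: f = 5 x * phi(f) with phi(t) = 1/(1 - t), so
[x^n] f = 5^n * (1/n) [t^(n-1)] phi(t)^n = 5^n * (1/n) [t^(n-1)] (1 - t)^(-n) = 5^n * (1/n) C(2n - 2, n - 1) = 5^n * C_{n-1}.
For n = 20: C_19 = C(38, 19) / 20 = 35345263800/20 = 1767263190.
With the 5^20 = 95367431640625 factor, the coefficient is 95367431640625 * 1767263190 = 168539351463317871093750.

168539351463317871093750


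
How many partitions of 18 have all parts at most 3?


Using the generating function (1-x)^(-1)(1-x^2)^(-1)(1-x^3)^(-1),
the coefficient of x^18 counts these restricted partitions.
Result = 37

37


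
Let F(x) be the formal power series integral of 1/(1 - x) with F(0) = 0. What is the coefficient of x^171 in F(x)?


1/(1 - x) = sum_{k>=0} x^k. Integrating termwise and using F(0) = 0 gives
F(x) = sum_{k>=0} x^(k+1) / (k+1) = sum_{m>=1} x^m / m = -ln(1 - x).
So the coefficient of x^171 is 1/171 = 1/171.

1/171


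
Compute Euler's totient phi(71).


phi(n) counts integers in [1, n] coprime to n. Using the multiplicative formula phi(n) = n * prod_{p | n} (1 - 1/p):
71 = 71, so
phi(71) = 71 * (1 - 1/71) = 70.

70


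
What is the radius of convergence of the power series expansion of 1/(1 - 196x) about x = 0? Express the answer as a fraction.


Expanding 1/(1 - 196x) = sum_{k>=0} 196^k x^k, the series converges when |196x| < 1, i.e., |x| < 1/196.
So the radius of convergence is 1/196 = 1/196.

1/196


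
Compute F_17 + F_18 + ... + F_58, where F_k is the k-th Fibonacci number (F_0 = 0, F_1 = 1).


Use the identity sum_{k=0}^{N} F_k = F_{N+2} - 1 (which follows from F_{k+2} - F_{k+1} = F_k). Then
sum_{k=17}^{58} F_k = (F_{60} - 1) - (F_{18} - 1) = F_{60} - F_{18}.
Computing: F_{60} = 1548008755920, F_{18} = 2584, so
Sum = 1548008755920 - 2584 = 1548008753336.

1548008753336


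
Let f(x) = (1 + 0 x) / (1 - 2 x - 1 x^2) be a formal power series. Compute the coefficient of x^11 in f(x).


Write f(x) = sum_{k>=0} a_k x^k. Multiplying both sides by 1 - 2 x - 1 x^2 gives
(1 - 2 x - 1 x^2) sum_{k>=0} a_k x^k = 1 + 0 x.
Matching coefficients:
 x^0: a_0 = 1
 x^1: a_1 - 2 a_0 = 0  =>  a_1 = 2*1 + 0 = 2
 x^k (k >= 2): a_k = 2 a_{k-1} + 1 a_{k-2}.
Iterating: a_2 = 5, a_3 = 12, a_4 = 29, a_5 = 70, a_6 = 169, a_7 = 408, a_8 = 985, a_9 = 2378, a_10 = 5741, a_11 = 13860.
So the coefficient of x^11 is 13860.

13860


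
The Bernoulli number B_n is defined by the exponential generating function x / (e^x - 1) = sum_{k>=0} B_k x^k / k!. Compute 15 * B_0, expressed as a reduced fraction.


Bernoulli numbers can also be computed recursively via B_0 = 1 and sum_{j=0}^{m} C(m+1, j) B_j = 0 for m >= 1. Odd-index Bernoulli numbers vanish for k >= 3.
Computing B_0 = 1, so 15 * B_0 = 15 * 1 = 15.

15


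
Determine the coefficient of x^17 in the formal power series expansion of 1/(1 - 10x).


The geometric series identity gives 1/(1 - c x) = sum_{k>=0} c^k x^k, so the coefficient of x^k is c^k.
Here c = 10 and k = 17.
Computing: 10^17 = 100000000000000000

100000000000000000


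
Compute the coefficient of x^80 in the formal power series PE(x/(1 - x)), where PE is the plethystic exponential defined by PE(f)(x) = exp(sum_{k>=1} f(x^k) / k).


For f(x) = x/(1 - x) we have
sum_{k>=1} f(x^k) / k = sum_{k>=1} (1/k) * x^k / (1 - x^k) = sum_{k, m >= 1} x^(k m) / k,
which after exponentiating simplifies to
PE(x/(1 - x)) = prod_{k>=1} 1 / (1 - x^k).
This is the generating function for the partition function p(n), so the coefficient of x^80 is p(80).
Computing p(80) by dynamic programming over parts 1, 2, ..., 80: p(80) = 15796476.

15796476


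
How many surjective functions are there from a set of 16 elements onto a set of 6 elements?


By inclusion-exclusion on which target elements are missed, the number of surjections from an n-set onto a k-set is
surj(n, k) = sum_{j=0}^{k} (-1)^j C(k, j) (k - j)^n.
Equivalently surj(n, k) = k! * S(n, k), where S(n, k) is the Stirling number of the second kind.
For n = 16, k = 6:
S(16, 6) = 2734926558, so
surj = 6! * 2734926558 = 720 * 2734926558 = 1969147121760.

1969147121760


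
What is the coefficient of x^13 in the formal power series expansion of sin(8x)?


The Maclaurin series is sin(t) = sum_{k>=0} (-1)^k t^(2k+1) / (2k+1)!, so substituting t = 8x, only odd powers of x are nonzero, with coefficient of x^(2k+1) equal to (-1)^k 8^(2k+1) / (2k+1)!.
Write 13 = 2*6 + 1, giving the coefficient (-1)^6 * 8^13 / 13! = 549755813888/6227020800 = 536870912/6081075.

536870912/6081075


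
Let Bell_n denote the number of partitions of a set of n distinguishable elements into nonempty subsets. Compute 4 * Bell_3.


Bell_3 can be computed from the Bell triangle or from Dobinski's identity Bell_n = (1/e) * sum_{k>=0} k^n / k!.
Computing Bell_3 = 5.
Then 4 * 5 = 20.

20


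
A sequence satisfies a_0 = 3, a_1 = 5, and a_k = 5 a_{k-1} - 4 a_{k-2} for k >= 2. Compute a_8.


The characteristic equation is t^2 - 5 t + 4 = 0, with roots r_1 = 4 and r_2 = 1 (so c_1 = r_1 + r_2, c_2 = -r_1 r_2 as required).
One can use the closed form a_n = A r_1^n + B r_2^n, but direct iteration is more reliable:
a_0 = 3, a_1 = 5, a_2 = 13, a_3 = 45, a_4 = 173, a_5 = 685, a_6 = 2733, a_7 = 10925, a_8 = 43693.
So a_8 = 43693.

43693


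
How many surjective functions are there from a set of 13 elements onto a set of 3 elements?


By inclusion-exclusion on which target elements are missed, the number of surjections from an n-set onto a k-set is
surj(n, k) = sum_{j=0}^{k} (-1)^j C(k, j) (k - j)^n.
Equivalently surj(n, k) = k! * S(n, k), where S(n, k) is the Stirling number of the second kind.
For n = 13, k = 3:
S(13, 3) = 261625, so
surj = 3! * 261625 = 6 * 261625 = 1569750.

1569750


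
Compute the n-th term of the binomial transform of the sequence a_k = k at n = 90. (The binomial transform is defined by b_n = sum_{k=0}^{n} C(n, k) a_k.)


With a_k = k, b_n = sum_{k=0}^{n} C(n, k) k. Using k * C(n, k) = n * C(n-1, k-1) gives b_n = n * sum_{k>=1} C(n-1, k-1) = n * 2^(n-1).
For n = 90: 90 * 2^89 = 90 * 618970019642690137449562112 = 55707301767842112370460590080.

55707301767842112370460590080


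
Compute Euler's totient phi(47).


phi(n) counts integers in [1, n] coprime to n. Using the multiplicative formula phi(n) = n * prod_{p | n} (1 - 1/p):
47 = 47, so
phi(47) = 47 * (1 - 1/47) = 46.

46


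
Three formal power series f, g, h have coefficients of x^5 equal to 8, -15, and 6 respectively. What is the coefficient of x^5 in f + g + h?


Series addition is componentwise:
8 + -15 + 6
= -1

-1


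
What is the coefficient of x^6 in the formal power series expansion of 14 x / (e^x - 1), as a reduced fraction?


The exponential generating function for Bernoulli numbers is
x / (e^x - 1) = sum_{k>=0} B_k x^k / k!.
So the coefficient of x^6 in 14 x / (e^x - 1) is 14 B_6 / 6!.
Computing: B_6 = 1/42, 6! = 720, giving
14 * 1/42 / 720 = 1/2160.

1/2160


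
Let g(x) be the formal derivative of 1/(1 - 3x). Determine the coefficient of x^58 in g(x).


Differentiate termwise: d/dx sum_{k>=0} 3^k x^k = sum_{k>=1} k 3^k x^(k-1) = sum_{j>=0} (j+1) 3^(j+1) x^j.
Equivalently, d/dx [1/(1 - 3x)] = 3/(1 - 3x)^2.
For j = 58: 59 * 3^59 = 59 * 14130386091738734504764811067 = 833692779412585335781123852953.

833692779412585335781123852953


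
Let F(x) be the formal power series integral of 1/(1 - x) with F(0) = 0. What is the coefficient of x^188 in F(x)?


1/(1 - x) = sum_{k>=0} x^k. Integrating termwise and using F(0) = 0 gives
F(x) = sum_{k>=0} x^(k+1) / (k+1) = sum_{m>=1} x^m / m = -ln(1 - x).
So the coefficient of x^188 is 1/188 = 1/188.

1/188


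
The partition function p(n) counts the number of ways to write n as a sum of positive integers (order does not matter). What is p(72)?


Using the generating function prod_{k>=1} 1/(1-x^k), we compute p(72).
By dynamic programming over parts 1 through 72:
p(72) = 5392783

5392783


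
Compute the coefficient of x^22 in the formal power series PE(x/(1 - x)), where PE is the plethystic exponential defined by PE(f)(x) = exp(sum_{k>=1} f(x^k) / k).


For f(x) = x/(1 - x) we have
sum_{k>=1} f(x^k) / k = sum_{k>=1} (1/k) * x^k / (1 - x^k) = sum_{k, m >= 1} x^(k m) / k,
which after exponentiating simplifies to
PE(x/(1 - x)) = prod_{k>=1} 1 / (1 - x^k).
This is the generating function for the partition function p(n), so the coefficient of x^22 is p(22).
Computing p(22) by dynamic programming over parts 1, 2, ..., 22: p(22) = 1002.

1002


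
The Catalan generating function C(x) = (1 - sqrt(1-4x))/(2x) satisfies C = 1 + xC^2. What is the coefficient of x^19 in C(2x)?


Substituting x -> 2x scales the n-th coefficient by 2^n, so [x^19] C(2x) = 2^19 * C_19.
C_19 = C(2*19, 19)/(20) = 35345263800/20 = 1767263190.
So 2^19 * 1767263190 = 524288 * 1767263190 = 926554883358720.

926554883358720


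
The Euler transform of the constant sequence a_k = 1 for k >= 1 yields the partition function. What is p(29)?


The Euler transform converts the sequence a_k = 1 into the number of integer partitions.
Using the recurrence or dynamic programming:
p(29) = 4565

4565


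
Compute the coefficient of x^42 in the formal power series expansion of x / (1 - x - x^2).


Let f(x) = sum_{k>=0} a_k x^k. Multiplying f(x) * (1 - x - x^2) = x and matching coefficients gives a_0 = 0, a_1 = 1, and a_k = a_{k-1} + a_{k-2} for k >= 2. These are the Fibonacci numbers F_k.
Iterating from F_0 = 0, F_1 = 1:
F_0=0, F_1=1, F_2=1, F_3=2, F_4=3, F_5=5, F_6=8, F_7=13, F_8=21, F_9=34, ...
F_42 = 267914296.

267914296


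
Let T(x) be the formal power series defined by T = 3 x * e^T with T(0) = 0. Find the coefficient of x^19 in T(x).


Apply the Lagrange inversion formula: if T = 3 x * phi(T) with phi(t) = e^t, then
[x^n] T = 3^n * (1/n) [t^(n-1)] phi(t)^n = 3^n * (1/n) [t^(n-1)] e^(n t) = 3^n * (1/n) * n^(n-1) / (n-1)! = 3^n * n^(n-1) / n!.
When c = 1 this is the Cayley count of rooted labeled trees on n vertices, divided by n!.
For n = 19: 3^19 * 19^18 / 19! = 1162261467 * 104127350297911241532841/121645100408832000 = 970834090696004352832536033/975822848000.

970834090696004352832536033/975822848000


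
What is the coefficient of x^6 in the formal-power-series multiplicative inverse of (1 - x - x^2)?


Let the inverse be f(x) = sum_{k>=0} a_k x^k. From f(x) * (1 - x - x^2) = 1 and matching coefficients:
 x^0: a_0 = 1.
 x^1: a_1 - a_0 = 0, so a_1 = 1.
 x^k (k >= 2): a_k - a_{k-1} - a_{k-2} = 0, i.e. a_k = a_{k-1} + a_{k-2}.
This is the Fibonacci-type recurrence shifted so that a_0 = a_1 = 1.
Iterating: a_0=1, a_1=1, a_2=2, a_3=3, a_4=5, a_5=8, a_6=13
a_6 = 13.

13


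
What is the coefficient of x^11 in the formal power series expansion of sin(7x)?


The Maclaurin series is sin(t) = sum_{k>=0} (-1)^k t^(2k+1) / (2k+1)!, so substituting t = 7x, only odd powers of x are nonzero, with coefficient of x^(2k+1) equal to (-1)^k 7^(2k+1) / (2k+1)!.
Write 11 = 2*5 + 1, giving the coefficient (-1)^5 * 7^11 / 11! = -1977326743/39916800 = -282475249/5702400.

-282475249/5702400


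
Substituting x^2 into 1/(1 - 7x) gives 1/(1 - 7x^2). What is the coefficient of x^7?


Since 1/(1 - 7x^2) only has even powers of x,
the coefficient of x^7 (odd) is 0.

0


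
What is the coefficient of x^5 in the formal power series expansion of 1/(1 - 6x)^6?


The general identity 1/(1 - c x)^r = sum_{k>=0} c^k C(k + r - 1, r - 1) x^k follows by substituting y = c x into 1/(1 - y)^r = sum_{k>=0} C(k + r - 1, r - 1) y^k.
For c = 6, r = 6, k = 5:
6^5 * C(10, 5) = 7776 * 252 = 1959552.

1959552


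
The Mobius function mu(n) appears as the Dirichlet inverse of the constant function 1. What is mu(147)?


147 has a squared prime factor, so mu(147) = 0.
Factorization reveals a repeated prime.

0


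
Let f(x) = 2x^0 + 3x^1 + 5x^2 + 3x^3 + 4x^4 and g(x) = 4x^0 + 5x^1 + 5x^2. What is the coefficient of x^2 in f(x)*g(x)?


Cauchy product at x^2:
2*5 + 3*5 + 5*4
= 45

45


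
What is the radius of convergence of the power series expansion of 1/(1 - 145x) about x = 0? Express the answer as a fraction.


Expanding 1/(1 - 145x) = sum_{k>=0} 145^k x^k, the series converges when |145x| < 1, i.e., |x| < 1/145.
So the radius of convergence is 1/145 = 1/145.

1/145


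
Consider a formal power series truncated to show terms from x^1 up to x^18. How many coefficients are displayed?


From x^1 to x^18 inclusive, the count is 18 - 1 + 1 = 18.

18


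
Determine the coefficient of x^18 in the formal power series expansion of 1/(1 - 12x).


The geometric series identity gives 1/(1 - c x) = sum_{k>=0} c^k x^k, so the coefficient of x^k is c^k.
Here c = 12 and k = 18.
Computing: 12^18 = 26623333280885243904

26623333280885243904


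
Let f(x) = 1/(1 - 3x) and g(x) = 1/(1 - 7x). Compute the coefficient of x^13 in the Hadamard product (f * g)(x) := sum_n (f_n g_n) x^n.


f has coefficients f_k = 3^k and g has coefficients g_k = 7^k, so the Hadamard product has coefficient (f*g)_k = 3^k * 7^k = 21^k.
For k = 13: 21^13 = 154472377739119461.

154472377739119461


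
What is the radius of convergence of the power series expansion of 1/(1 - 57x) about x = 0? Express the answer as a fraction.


Expanding 1/(1 - 57x) = sum_{k>=0} 57^k x^k, the series converges when |57x| < 1, i.e., |x| < 1/57.
So the radius of convergence is 1/57 = 1/57.

1/57


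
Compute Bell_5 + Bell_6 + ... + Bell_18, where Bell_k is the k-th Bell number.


Recall Bell_k counts set partitions of a k-set (with Bell_0 = 1 by convention).
Bell_5 through Bell_18: 52, 203, 877, 4140, 21147, 115975, 678570, 4213597, 27644437, 190899322, 1382958545, 10480142147, 82864869804, 682076806159
Sum = 52 + 203 + 877 + 4140 + 21147 + 115975 + 678570 + 4213597 + 27644437 + 190899322 + 1382958545 + 10480142147 + 82864869804 + 682076806159 = 777028354975.

777028354975


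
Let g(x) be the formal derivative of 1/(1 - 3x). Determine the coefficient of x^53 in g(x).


Differentiate termwise: d/dx sum_{k>=0} 3^k x^k = sum_{k>=1} k 3^k x^(k-1) = sum_{j>=0} (j+1) 3^(j+1) x^j.
Equivalently, d/dx [1/(1 - 3x)] = 3/(1 - 3x)^2.
For j = 53: 54 * 3^54 = 54 * 58149737003040059690390169 = 3140085798164163223281069126.

3140085798164163223281069126


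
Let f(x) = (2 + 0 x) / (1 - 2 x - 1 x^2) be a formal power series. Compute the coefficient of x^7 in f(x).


Write f(x) = sum_{k>=0} a_k x^k. Multiplying both sides by 1 - 2 x - 1 x^2 gives
(1 - 2 x - 1 x^2) sum_{k>=0} a_k x^k = 2 + 0 x.
Matching coefficients:
 x^0: a_0 = 2
 x^1: a_1 - 2 a_0 = 0  =>  a_1 = 2*2 + 0 = 4
 x^k (k >= 2): a_k = 2 a_{k-1} + 1 a_{k-2}.
Iterating: a_2 = 10, a_3 = 24, a_4 = 58, a_5 = 140, a_6 = 338, a_7 = 816.
So the coefficient of x^7 is 816.

816


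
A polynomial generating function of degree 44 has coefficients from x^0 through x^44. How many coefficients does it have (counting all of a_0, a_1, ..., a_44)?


A polynomial of degree 44 takes the form a_0 + a_1 x + ... + a_44 x^44.
The number of coefficients is 44 + 1 = 45.

45


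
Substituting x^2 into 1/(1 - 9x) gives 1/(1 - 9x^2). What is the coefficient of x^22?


The coefficient of x^(2m) in 1/(1 - 9x^2) is 9^m.
With n = 22 = 2*11, the coefficient is 9^11 = 31381059609.

31381059609


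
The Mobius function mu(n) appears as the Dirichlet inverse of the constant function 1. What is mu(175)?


175 has a squared prime factor, so mu(175) = 0.
Factorization reveals a repeated prime.

0


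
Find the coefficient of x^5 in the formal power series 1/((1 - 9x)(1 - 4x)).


By partial fractions or Cauchy convolution:
The coefficient equals sum_{k=0}^{5} 9^k * 4^(5-k).
= 105469

105469


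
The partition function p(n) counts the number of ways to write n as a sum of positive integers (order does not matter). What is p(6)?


Using the generating function prod_{k>=1} 1/(1-x^k), we compute p(6).
By dynamic programming over parts 1 through 6:
p(6) = 11

11


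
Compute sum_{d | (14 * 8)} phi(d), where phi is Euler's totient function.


First, 14 * 8 = 112. One classical identity is sum_{d | n} phi(d) = n (each k in [1, n] has a unique gcd with n, and among the k's with gcd(k, n) = n/d there are phi(d) of them). So the sum equals 112. We also verify directly:
Divisors of 112: 1, 2, 4, 7, 8, 14, 16, 28, 56, 112.
phi values: 1, 1, 2, 6, 4, 6, 8, 12, 24, 48.
Sum = 112.

112


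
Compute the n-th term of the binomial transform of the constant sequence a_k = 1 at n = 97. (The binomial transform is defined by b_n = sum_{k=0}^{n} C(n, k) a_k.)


With a_k = 1 for all k, b_n = sum_{k=0}^{n} C(n, k) = 2^n by the binomial theorem.
For n = 97: 2^97 = 158456325028528675187087900672.

158456325028528675187087900672


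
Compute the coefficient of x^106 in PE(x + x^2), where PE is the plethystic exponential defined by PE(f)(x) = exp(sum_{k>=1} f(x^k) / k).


With f(x) = x + x^2, the exponent is sum_{k>=1} (x^k + x^(2k)) / k = -ln(1 - x) - ln(1 - x^2). Exponentiating:
PE(x + x^2) = 1 / ((1 - x)(1 - x^2)).
This is the generating function for partitions of n into parts of size 1 or 2. The number of 2's can be any j in 0..53, and the rest are 1's, so
[x^106] = floor(106/2) + 1 = 54.

54


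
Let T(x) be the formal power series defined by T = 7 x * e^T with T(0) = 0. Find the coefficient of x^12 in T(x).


Apply the Lagrange inversion formula: if T = 7 x * phi(T) with phi(t) = e^t, then
[x^n] T = 7^n * (1/n) [t^(n-1)] phi(t)^n = 7^n * (1/n) [t^(n-1)] e^(n t) = 7^n * (1/n) * n^(n-1) / (n-1)! = 7^n * n^(n-1) / n!.
When c = 1 this is the Cayley count of rooted labeled trees on n vertices, divided by n!.
For n = 12: 7^12 * 12^11 / 12! = 13841287201 * 743008370688/479001600 = 5904266017370112/275.

5904266017370112/275


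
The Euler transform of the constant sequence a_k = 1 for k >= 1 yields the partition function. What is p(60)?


The Euler transform converts the sequence a_k = 1 into the number of integer partitions.
Using the recurrence or dynamic programming:
p(60) = 966467

966467
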